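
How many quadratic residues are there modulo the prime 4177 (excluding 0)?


For prime p, the number of non-zero quadratic residues is (p-1)/2.
= (4177-1)/2
= 2088

2088


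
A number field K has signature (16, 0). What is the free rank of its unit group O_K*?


By Dirichlet's unit theorem:
rank = r1 + r2 - 1
= 16 + 0 - 1
= 15

15


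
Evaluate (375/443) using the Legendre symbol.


p = 443 is prime, so compute (375/443) with the reciprocity algorithm (Jacobi-symbol steps: pull out 2s via (2/n), flip via reciprocity, reduce):
  reciprocity: (375/443) -> -(443/375)
  reduce: (68/375)
  pull out 2: (2/375) = +1  (since 375 mod 8 = 7)
  pull out 2: (2/375) = +1  (since 375 mod 8 = 7)
  reciprocity: (17/375) -> +(375/17)
  reduce: (1/17)
  (1/17) = 1
Product of signs = -1
(375/443) = -1

-1


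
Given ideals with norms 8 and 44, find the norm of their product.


N(IJ) = N(I) * N(J)
= 8 * 44
= 352

352


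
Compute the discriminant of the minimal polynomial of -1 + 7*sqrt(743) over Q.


The element -1 + 7*sqrt(743) has minimal polynomial:
x^2 + 2*x - 36406
Discriminant = (2)^2 - 4*(-36406)
= 4 + 145624
= 145628

145628


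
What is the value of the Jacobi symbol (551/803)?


Compute (551/803) via quadratic reciprocity:
  reciprocity: (551/803) -> -(803/551)
  reduce: (252/551)
  pull out 2: (2/551) = +1  (since 551 mod 8 = 7)
  pull out 2: (2/551) = +1  (since 551 mod 8 = 7)
  reciprocity: (63/551) -> -(551/63)
  reduce: (47/63)
  reciprocity: (47/63) -> -(63/47)
  reduce: (16/47)
  pull out 2: (2/47) = +1  (since 47 mod 8 = 7)
  pull out 2: (2/47) = +1  (since 47 mod 8 = 7)
  pull out 2: (2/47) = +1  (since 47 mod 8 = 7)
  pull out 2: (2/47) = +1  (since 47 mod 8 = 7)
  (1/47) = 1
Product of signs = -1

-1


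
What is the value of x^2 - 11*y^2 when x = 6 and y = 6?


x^2 - d*y^2
= 6^2 - 11*6^2
= 36 - 396
= -360

-360


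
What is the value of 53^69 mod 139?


p = 139 is prime and the exponent is (p-1)/2 = 69, so by Euler's criterion 53^69 = (53/139) = +1 or -1 mod 139.
Compute by square-and-multiply:
  69 = 64 + 4 + 1 (binary 1000101)
  Repeated squaring mod 139: 53^1 = 53, 53^2 = 29, 53^4 = 7, 53^8 = 49, 53^16 = 38, 53^32 = 54, 53^64 = 136
  53^69 = 53^64 * 53^4 * 53^1 = 136 * 7 * 53 mod 139
    136 * 7 = 952 = 118 mod 139
    118 * 53 = 6254 = 138 mod 139
  53^69 = 138 mod 139
Result 138 = p - 1 = -1 mod 139: 53 is a quadratic non-residue mod 139. As a residue in [0, p-1] the value is 138.
53^69 mod 139 = 138

138


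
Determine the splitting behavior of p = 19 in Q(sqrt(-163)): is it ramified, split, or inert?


K = Q(sqrt(-163)). Since d mod 4 = 1, disc(K) = -163.
Check p | disc: -163 mod 19 = 8.
p does not divide disc. Compute Legendre symbol (d/p):
8^((19-1)/2) mod 19 = -1
(d/p) = -1, so p is inert: (p) stays prime with e=1, f=2, g=1.
Therefore p is inert.

inert


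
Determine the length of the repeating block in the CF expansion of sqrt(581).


Run the CF algorithm for sqrt(581).
a_0 = floor(sqrt(581)) = 24; set m_0=0, q_0=1.
Recurrence: m' = q*a - m,  q' = (d - m'^2)/q,  a' = floor((a_0 + m')/q').
  step 1: m=24, q=5, a=9
  step 2: m=21, q=28, a=1
  step 3: m=7, q=19, a=1
  step 4: m=12, q=23, a=1
  step 5: m=11, q=20, a=1
  step 6: m=9, q=25, a=1
  step 7: m=16, q=13, a=3
  step 8: m=23, q=4, a=11
  step 9: m=21, q=35, a=1
  step 10: m=14, q=11, a=3
  step 11: m=19, q=20, a=2
  step 12: m=21, q=7, a=6
  step 13: m=21, q=20, a=2
  step 14: m=19, q=11, a=3
  step 15: m=14, q=35, a=1
  step 16: m=21, q=4, a=11
  step 17: m=23, q=13, a=3
  step 18: m=16, q=25, a=1
  step 19: m=9, q=20, a=1
  step 20: m=11, q=23, a=1
  step 21: m=12, q=19, a=1
  step 22: m=7, q=28, a=1
  step 23: m=21, q=5, a=9
  step 24: m=24, q=1, a=48
a_24 = 2*a_0 = 48, so the period closes here.
sqrt(581) = [24; 9, 1, 1, 1, 1, 1, 3, 11, 1, 3, 2, 6, 2, 3, 1, 11, 3, 1, 1, 1, 1, 1, 9, 48]
Period length = 24

24


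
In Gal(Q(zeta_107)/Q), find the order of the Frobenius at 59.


The Frobenius at p in Gal(Q(zeta_n)/Q) = (Z/nZ)* is the class of p, so its order is ord_107(59), the smallest k >= 1 with 59^k = 1 mod 107.
n = 107 = 107, phi(107) = 106; the order divides phi(n).
Divisors of 106: 1, 2, 53, 106
Repeated squaring mod 107: 59^1 = 59, 59^2 = 57, 59^4 = 39, 59^8 = 23, 59^16 = 101, 59^32 = 36, 59^64 = 12
Test divisors in increasing order:
  k=1: 59^1 = 59 mod 107
  k=2: 59^2 = 57 mod 107
  k=53: 59^53 = 36 * 101 * 39 * 59 = 106 mod 107
  k=106: 59^106 = 12 * 36 * 23 * 57 = 1 mod 107  <- first divisor giving 1
Order = 106

106


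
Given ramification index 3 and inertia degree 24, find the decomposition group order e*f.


|D_P| = e * f
= 3 * 24
= 72

72


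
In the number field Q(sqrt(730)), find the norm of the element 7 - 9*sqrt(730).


N(a + b*sqrt(d)) = a^2 - d*b^2
= (7)^2 - (730)*(-9)^2
= 49 - 59130
= -59081

-59081


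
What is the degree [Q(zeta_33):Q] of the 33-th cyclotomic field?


The degree equals Euler's totient phi(33).
33 = 3 * 11
phi(33) = 20

20


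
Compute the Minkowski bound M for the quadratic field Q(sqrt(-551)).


d = -551, d mod 4 = 1, so disc(K) = d = -551; |disc(K)| = 551
Imaginary quadratic field, so n = 2, s = r2 = 1, r1 = 0
M = (n!/n^n) * (4/pi)^s * sqrt(|disc(K)|) = (2!/2^2) * (4/pi)^1 * sqrt(551)
= 0.5 * 1.273240 * 23.473389
= 14.9436

14.9436


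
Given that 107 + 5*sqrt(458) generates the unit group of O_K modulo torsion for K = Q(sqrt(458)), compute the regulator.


epsilon = 107 + 5*sqrt(458)
= 214.0047
R = ln(214.0047)
= 5.3660

5.3660


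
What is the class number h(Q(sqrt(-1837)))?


K = Q(sqrt(-1837)). d mod 4 = 3, so D = disc(K) = 4d = -7348
h(K) equals the number of primitive reduced positive-definite forms (a, b, c) = a*x^2 + b*x*y + c*y^2 with b^2 - 4ac = D,
where reduced means |b| <= a <= c, with b >= 0 whenever |b| = a or a = c, and primitive means gcd(a, b, c) = 1.
Reduced forces 3a^2 <= |D| = 7348, so 1 <= a <= 49; b must have the parity of D, and c = (b^2 - D)/(4a) must be an integer >= a.
Enumerate a = 1..49, b in [-a, a]:
  a=1: (1, 0, 1837)  [1]
  a=2: (2, 2, 919)  [1]
  a=3..6: none
  a=7: (7, -4, 263), (7, 4, 263)  [2]
  a=8..10: none
  a=11: (11, 0, 167)  [1]
  a=12: none
  a=13: (13, -6, 142), (13, 6, 142)  [2]
  a=14: (14, -10, 133), (14, 10, 133)  [2]
  a=15..16: none
  a=17: (17, -8, 109), (17, 8, 109)  [2]
  a=18: none
  a=19: (19, -10, 98), (19, 10, 98)  [2]
  a=20..21: none
  a=22: (22, 22, 89)  [1]
  a=23: (23, -14, 82), (23, 14, 82)  [2]
  a=24..25: none
  a=26: (26, -6, 71), (26, 6, 71)  [2]
  a=27..33: none
  a=34: (34, -26, 59), (34, 26, 59)  [2]
  a=35..37: none
  a=38: (38, -10, 49), (38, 10, 49)  [2]
  a=39..40: none
  a=41: (41, -14, 46), (41, 14, 46)  [2]
  a=42..49: none
Total reduced forms: 1 + 1 + 2 + 1 + 2 + 2 + 2 + 2 + 1 + 2 + 2 + 2 + 2 + 2 = 24
h = 24

24


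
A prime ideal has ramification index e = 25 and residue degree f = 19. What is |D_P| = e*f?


|D_P| = e * f
= 25 * 19
= 475

475


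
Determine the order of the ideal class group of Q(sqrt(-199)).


K = Q(sqrt(-199)). d mod 4 = 1, so D = disc(K) = d = -199
h(K) equals the number of primitive reduced positive-definite forms (a, b, c) = a*x^2 + b*x*y + c*y^2 with b^2 - 4ac = D,
where reduced means |b| <= a <= c, with b >= 0 whenever |b| = a or a = c, and primitive means gcd(a, b, c) = 1.
Reduced forces 3a^2 <= |D| = 199, so 1 <= a <= 8; b must have the parity of D, and c = (b^2 - D)/(4a) must be an integer >= a.
Enumerate a = 1..8, b in [-a, a]:
  a=1: (1, 1, 50)  [1]
  a=2: (2, -1, 25), (2, 1, 25)  [2]
  a=3: none
  a=4: (4, -3, 13), (4, 3, 13)  [2]
  a=5: (5, -1, 10), (5, 1, 10)  [2]
  a=6: none
  a=7: (7, -5, 8), (7, 5, 8)  [2]
  a=8: none
Total reduced forms: 1 + 2 + 2 + 2 + 2 = 9
h = 9

9


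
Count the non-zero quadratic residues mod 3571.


For prime p, the number of non-zero quadratic residues is (p-1)/2.
= (3571-1)/2
= 1785

1785


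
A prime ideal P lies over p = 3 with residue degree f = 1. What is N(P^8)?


N(P^a) = p^(a*f)
= 3^(8*1)
= 3^8
= 6561

6561


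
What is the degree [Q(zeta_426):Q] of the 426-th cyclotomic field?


The degree equals Euler's totient phi(426).
426 = 2 * 3 * 71
phi(426) = 140

140


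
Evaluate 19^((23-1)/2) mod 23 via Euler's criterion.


p = 23 is prime and the exponent is (p-1)/2 = 11, so by Euler's criterion 19^11 = (19/23) = +1 or -1 mod 23.
Compute by square-and-multiply:
  11 = 8 + 2 + 1 (binary 1011)
  Repeated squaring mod 23: 19^1 = 19, 19^2 = 16, 19^4 = 3, 19^8 = 9
  19^11 = 19^8 * 19^2 * 19^1 = 9 * 16 * 19 mod 23
    9 * 16 = 144 = 6 mod 23
    6 * 19 = 114 = 22 mod 23
  19^11 = 22 mod 23
Result 22 = p - 1 = -1 mod 23: 19 is a quadratic non-residue mod 23. As a residue in [0, p-1] the value is 22.
19^11 mod 23 = 22

22


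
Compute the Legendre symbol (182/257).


p = 257 is prime, so compute (182/257) with the reciprocity algorithm (Jacobi-symbol steps: pull out 2s via (2/n), flip via reciprocity, reduce):
  pull out 2: (2/257) = +1  (since 257 mod 8 = 1)
  reciprocity: (91/257) -> +(257/91)
  reduce: (75/91)
  reciprocity: (75/91) -> -(91/75)
  reduce: (16/75)
  pull out 2: (2/75) = -1  (since 75 mod 8 = 3)
  pull out 2: (2/75) = -1  (since 75 mod 8 = 3)
  pull out 2: (2/75) = -1  (since 75 mod 8 = 3)
  pull out 2: (2/75) = -1  (since 75 mod 8 = 3)
  (1/75) = 1
Product of signs = -1
(182/257) = -1

-1


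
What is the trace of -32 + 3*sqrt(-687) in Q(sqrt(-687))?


Tr(a + b*sqrt(d)) = (a + b*sqrt(d)) + (a - b*sqrt(d)) = 2a
= 2 * (-32)
= -64

-64


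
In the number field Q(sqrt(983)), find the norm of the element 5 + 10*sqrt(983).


N(a + b*sqrt(d)) = a^2 - d*b^2
= (5)^2 - (983)*(10)^2
= 25 - 98300
= -98275

-98275


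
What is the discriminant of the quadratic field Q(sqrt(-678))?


For K = Q(sqrt(d)) with d squarefree: disc(K) = d if d = 1 mod 4, and disc(K) = 4d if d = 2 or 3 mod 4.
Here d = -678, and d mod 4 = 2.
d = 2 mod 4, not 1 (O_K = Z[sqrt(d)]), so disc(K) = 4d = 4 * (-678) = -2712

-2712


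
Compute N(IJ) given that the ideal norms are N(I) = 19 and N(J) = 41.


N(IJ) = N(I) * N(J)
= 19 * 41
= 779

779


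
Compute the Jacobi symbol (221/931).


Compute (221/931) via quadratic reciprocity:
  reciprocity: (221/931) -> +(931/221)
  reduce: (47/221)
  reciprocity: (47/221) -> +(221/47)
  reduce: (33/47)
  reciprocity: (33/47) -> +(47/33)
  reduce: (14/33)
  pull out 2: (2/33) = +1  (since 33 mod 8 = 1)
  reciprocity: (7/33) -> +(33/7)
  reduce: (5/7)
  reciprocity: (5/7) -> +(7/5)
  reduce: (2/5)
  pull out 2: (2/5) = -1  (since 5 mod 8 = 5)
  (1/5) = 1
Product of signs = -1

-1


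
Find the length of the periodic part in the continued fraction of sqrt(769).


Run the CF algorithm for sqrt(769).
a_0 = floor(sqrt(769)) = 27; set m_0=0, q_0=1.
Recurrence: m' = q*a - m,  q' = (d - m'^2)/q,  a' = floor((a_0 + m')/q').
  step 1: m=27, q=40, a=1
  step 2: m=13, q=15, a=2
  step 3: m=17, q=32, a=1
  step 4: m=15, q=17, a=2
  step 5: m=19, q=24, a=1
  step 6: m=5, q=31, a=1
  step 7: m=26, q=3, a=17
  step 8: m=25, q=48, a=1
  step 9: m=23, q=5, a=10
  step 10: m=27, q=8, a=6
  step 11: m=21, q=41, a=1
  step 12: m=20, q=9, a=5
  step 13: m=25, q=16, a=3
  step 14: m=23, q=15, a=3
  step 15: m=22, q=19, a=2
  step 16: m=16, q=27, a=1
  step 17: m=11, q=24, a=1
  step 18: m=13, q=25, a=1
  step 19: m=12, q=25, a=1
  step 20: m=13, q=24, a=1
  step 21: m=11, q=27, a=1
  step 22: m=16, q=19, a=2
  step 23: m=22, q=15, a=3
  step 24: m=23, q=16, a=3
  step 25: m=25, q=9, a=5
  step 26: m=20, q=41, a=1
  step 27: m=21, q=8, a=6
  step 28: m=27, q=5, a=10
  step 29: m=23, q=48, a=1
  step 30: m=25, q=3, a=17
  step 31: m=26, q=31, a=1
  step 32: m=5, q=24, a=1
  step 33: m=19, q=17, a=2
  step 34: m=15, q=32, a=1
  step 35: m=17, q=15, a=2
  step 36: m=13, q=40, a=1
  step 37: m=27, q=1, a=54
a_37 = 2*a_0 = 54, so the period closes here.
sqrt(769) = [27; 1, 2, 1, 2, 1, 1, 17, 1, 10, 6, 1, 5, 3, 3, 2, 1, 1, 1, 1, 1, 1, 2, 3, 3, 5, 1, 6, 10, 1, 17, 1, 1, 2, 1, 2, 1, 54]
Period length = 37

37


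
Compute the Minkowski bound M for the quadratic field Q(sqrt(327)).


d = 327, d mod 4 = 3, so disc(K) = 4d = 1308; |disc(K)| = 1308
Real quadratic field, so n = 2, s = r2 = 0, r1 = 2
M = (n!/n^n) * (4/pi)^s * sqrt(|disc(K)|) = (2!/2^2) * (4/pi)^0 * sqrt(1308)
= 0.5 * 1.000000 * 36.166283
= 18.0831

18.0831


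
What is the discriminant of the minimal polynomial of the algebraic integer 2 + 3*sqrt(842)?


The element 2 + 3*sqrt(842) has minimal polynomial:
x^2 - 4*x - 7574
Discriminant = (-4)^2 - 4*(-7574)
= 16 + 30296
= 30312

30312


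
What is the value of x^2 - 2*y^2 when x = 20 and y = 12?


x^2 - d*y^2
= 20^2 - 2*12^2
= 400 - 288
= 112

112


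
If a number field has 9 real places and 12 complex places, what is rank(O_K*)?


By Dirichlet's unit theorem:
rank = r1 + r2 - 1
= 9 + 12 - 1
= 20

20


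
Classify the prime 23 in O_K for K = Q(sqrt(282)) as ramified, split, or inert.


K = Q(sqrt(282)). Since d mod 4 = 2, disc(K) = 1128.
Check p | disc: 1128 mod 23 = 1.
p does not divide disc. Compute Legendre symbol (d/p):
6^((23-1)/2) mod 23 = 1
(d/p) = 1, so p splits: (p) = P*P' with e=1, f=1, g=2.
Therefore p is split.

split


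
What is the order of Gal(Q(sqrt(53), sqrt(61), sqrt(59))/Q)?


The 3 square roots of distinct primes are multiplicatively independent over Q,
so [K:Q] = 2^3 and Gal(K/Q) is isomorphic to (Z/2Z)^3.
|Gal| = 2^3 = 8

8


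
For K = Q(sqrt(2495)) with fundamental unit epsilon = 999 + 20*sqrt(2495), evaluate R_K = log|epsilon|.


epsilon = 999 + 20*sqrt(2495)
= 1997.9995
R = ln(1997.9995)
= 7.5999

7.5999


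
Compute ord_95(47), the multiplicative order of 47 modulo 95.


We want ord_95(47), the smallest k >= 1 with 47^k = 1 mod 95.
n = 95 = 5 * 19, phi(95) = 72; the order divides phi(n).
Divisors of 72: 1, 2, 3, 4, 6, 8, 9, 12, 18, 24, 36, 72
Repeated squaring mod 95: 47^1 = 47, 47^2 = 24, 47^4 = 6, 47^8 = 36, 47^16 = 61, 47^32 = 16, 47^64 = 66
Test divisors in increasing order:
  k=1: 47^1 = 47 mod 95
  k=2: 47^2 = 24 mod 95
  k=3: 47^3 = 24 * 47 = 83 mod 95
  k=4: 47^4 = 6 mod 95
  k=6: 47^6 = 6 * 24 = 49 mod 95
  k=8: 47^8 = 36 mod 95
  k=9: 47^9 = 36 * 47 = 77 mod 95
  k=12: 47^12 = 36 * 6 = 26 mod 95
  k=18: 47^18 = 61 * 24 = 39 mod 95
  k=24: 47^24 = 61 * 36 = 11 mod 95
  k=36: 47^36 = 16 * 6 = 1 mod 95  <- first divisor giving 1
Order = 36

36


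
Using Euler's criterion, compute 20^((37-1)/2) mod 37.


p = 37 is prime and the exponent is (p-1)/2 = 18, so by Euler's criterion 20^18 = (20/37) = +1 or -1 mod 37.
Compute by square-and-multiply:
  18 = 16 + 2 (binary 10010)
  Repeated squaring mod 37: 20^1 = 20, 20^2 = 30, 20^4 = 12, 20^8 = 33, 20^16 = 16
  20^18 = 20^16 * 20^2 = 16 * 30 mod 37
    16 * 30 = 480 = 36 mod 37
  20^18 = 36 mod 37
Result 36 = p - 1 = -1 mod 37: 20 is a quadratic non-residue mod 37. As a residue in [0, p-1] the value is 36.
20^18 mod 37 = 36

36


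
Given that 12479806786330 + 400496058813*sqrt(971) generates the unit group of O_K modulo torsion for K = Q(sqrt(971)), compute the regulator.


epsilon = 12479806786330 + 400496058813*sqrt(971)
= 2.4960e+13
R = ln(2.4960e+13)
= 30.8483

30.8483


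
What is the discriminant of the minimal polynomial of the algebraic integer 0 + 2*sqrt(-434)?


The element 0 + 2*sqrt(-434) has minimal polynomial:
x^2 + 0*x + 1736
Discriminant = (0)^2 - 4*(1736)
= 0 - 6944
= -6944

-6944


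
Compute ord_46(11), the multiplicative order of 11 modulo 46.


We want ord_46(11), the smallest k >= 1 with 11^k = 1 mod 46.
n = 46 = 2 * 23, phi(46) = 22; the order divides phi(n).
Divisors of 22: 1, 2, 11, 22
Repeated squaring mod 46: 11^1 = 11, 11^2 = 29, 11^4 = 13, 11^8 = 31, 11^16 = 41
Test divisors in increasing order:
  k=1: 11^1 = 11 mod 46
  k=2: 11^2 = 29 mod 46
  k=11: 11^11 = 31 * 29 * 11 = 45 mod 46
  k=22: 11^22 = 41 * 13 * 29 = 1 mod 46  <- first divisor giving 1
Order = 22

22


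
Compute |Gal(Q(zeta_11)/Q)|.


|Gal(Q(zeta_11)/Q)| = phi(11)
= 10

10


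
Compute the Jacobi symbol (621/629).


Compute (621/629) via quadratic reciprocity:
  reciprocity: (621/629) -> +(629/621)
  reduce: (8/621)
  pull out 2: (2/621) = -1  (since 621 mod 8 = 5)
  pull out 2: (2/621) = -1  (since 621 mod 8 = 5)
  pull out 2: (2/621) = -1  (since 621 mod 8 = 5)
  (1/621) = 1
Product of signs = -1

-1


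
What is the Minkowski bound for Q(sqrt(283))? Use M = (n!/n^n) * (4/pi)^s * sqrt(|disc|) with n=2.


d = 283, d mod 4 = 3, so disc(K) = 4d = 1132; |disc(K)| = 1132
Real quadratic field, so n = 2, s = r2 = 0, r1 = 2
M = (n!/n^n) * (4/pi)^s * sqrt(|disc(K)|) = (2!/2^2) * (4/pi)^0 * sqrt(1132)
= 0.5 * 1.000000 * 33.645208
= 16.8226

16.8226


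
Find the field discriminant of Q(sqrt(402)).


For K = Q(sqrt(d)) with d squarefree: disc(K) = d if d = 1 mod 4, and disc(K) = 4d if d = 2 or 3 mod 4.
Here d = 402, and d mod 4 = 2.
d = 2 mod 4, not 1 (O_K = Z[sqrt(d)]), so disc(K) = 4d = 4 * (402) = 1608

1608


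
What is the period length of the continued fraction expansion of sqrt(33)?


Run the CF algorithm for sqrt(33).
a_0 = floor(sqrt(33)) = 5; set m_0=0, q_0=1.
Recurrence: m' = q*a - m,  q' = (d - m'^2)/q,  a' = floor((a_0 + m')/q').
  step 1: m=5, q=8, a=1
  step 2: m=3, q=3, a=2
  step 3: m=3, q=8, a=1
  step 4: m=5, q=1, a=10
a_4 = 2*a_0 = 10, so the period closes here.
sqrt(33) = [5; 1, 2, 1, 10]
Period length = 4

4


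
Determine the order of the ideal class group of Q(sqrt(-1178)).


K = Q(sqrt(-1178)). d mod 4 = 2, so D = disc(K) = 4d = -4712
h(K) equals the number of primitive reduced positive-definite forms (a, b, c) = a*x^2 + b*x*y + c*y^2 with b^2 - 4ac = D,
where reduced means |b| <= a <= c, with b >= 0 whenever |b| = a or a = c, and primitive means gcd(a, b, c) = 1.
Reduced forces 3a^2 <= |D| = 4712, so 1 <= a <= 39; b must have the parity of D, and c = (b^2 - D)/(4a) must be an integer >= a.
Enumerate a = 1..39, b in [-a, a]:
  a=1: (1, 0, 1178)  [1]
  a=2: (2, 0, 589)  [1]
  a=3: (3, -2, 393), (3, 2, 393)  [2]
  a=4..5: none
  a=6: (6, -4, 197), (6, 4, 197)  [2]
  a=7..8: none
  a=9: (9, -2, 131), (9, 2, 131)  [2]
  a=10..17: none
  a=18: (18, -16, 69), (18, 16, 69)  [2]
  a=19: (19, 0, 62)  [1]
  a=20..22: none
  a=23: (23, -16, 54), (23, 16, 54)  [2]
  a=24..26: none
  a=27: (27, -16, 46), (27, 16, 46)  [2]
  a=28..30: none
  a=31: (31, 0, 38)  [1]
  a=32..39: none
Total reduced forms: 1 + 1 + 2 + 2 + 2 + 2 + 1 + 2 + 2 + 1 = 16
h = 16

16


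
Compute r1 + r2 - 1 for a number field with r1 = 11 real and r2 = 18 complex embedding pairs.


By Dirichlet's unit theorem:
rank = r1 + r2 - 1
= 11 + 18 - 1
= 28

28


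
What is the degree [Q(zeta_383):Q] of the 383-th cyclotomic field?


The degree equals Euler's totient phi(383).
383 = 383
phi(383) = 382

382


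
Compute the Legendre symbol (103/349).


p = 349 is prime, so compute (103/349) with the reciprocity algorithm (Jacobi-symbol steps: pull out 2s via (2/n), flip via reciprocity, reduce):
  reciprocity: (103/349) -> +(349/103)
  reduce: (40/103)
  pull out 2: (2/103) = +1  (since 103 mod 8 = 7)
  pull out 2: (2/103) = +1  (since 103 mod 8 = 7)
  pull out 2: (2/103) = +1  (since 103 mod 8 = 7)
  reciprocity: (5/103) -> +(103/5)
  reduce: (3/5)
  reciprocity: (3/5) -> +(5/3)
  reduce: (2/3)
  pull out 2: (2/3) = -1  (since 3 mod 8 = 3)
  (1/3) = 1
Product of signs = -1
(103/349) = -1

-1


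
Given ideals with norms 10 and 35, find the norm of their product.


N(IJ) = N(I) * N(J)
= 10 * 35
= 350

350


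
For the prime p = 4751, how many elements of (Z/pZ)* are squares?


For prime p, the number of non-zero quadratic residues is (p-1)/2.
= (4751-1)/2
= 2375

2375


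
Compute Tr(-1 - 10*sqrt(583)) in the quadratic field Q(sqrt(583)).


Tr(a + b*sqrt(d)) = (a + b*sqrt(d)) + (a - b*sqrt(d)) = 2a
= 2 * (-1)
= -2

-2


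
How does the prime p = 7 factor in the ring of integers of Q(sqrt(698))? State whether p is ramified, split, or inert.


K = Q(sqrt(698)). Since d mod 4 = 2, disc(K) = 2792.
Check p | disc: 2792 mod 7 = 6.
p does not divide disc. Compute Legendre symbol (d/p):
5^((7-1)/2) mod 7 = -1
(d/p) = -1, so p is inert: (p) stays prime with e=1, f=2, g=1.
Therefore p is inert.

inert


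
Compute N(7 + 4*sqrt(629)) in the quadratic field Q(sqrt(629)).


N(a + b*sqrt(d)) = a^2 - d*b^2
= (7)^2 - (629)*(4)^2
= 49 - 10064
= -10015

-10015


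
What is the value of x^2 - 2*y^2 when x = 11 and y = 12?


x^2 - d*y^2
= 11^2 - 2*12^2
= 121 - 288
= -167

-167


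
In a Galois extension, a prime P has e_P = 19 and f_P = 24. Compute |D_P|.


|D_P| = e * f
= 19 * 24
= 456

456


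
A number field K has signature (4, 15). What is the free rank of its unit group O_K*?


By Dirichlet's unit theorem:
rank = r1 + r2 - 1
= 4 + 15 - 1
= 18

18


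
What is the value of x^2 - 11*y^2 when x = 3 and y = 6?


x^2 - d*y^2
= 3^2 - 11*6^2
= 9 - 396
= -387

-387


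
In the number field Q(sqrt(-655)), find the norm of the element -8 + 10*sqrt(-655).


N(a + b*sqrt(d)) = a^2 - d*b^2
= (-8)^2 - (-655)*(10)^2
= 64 + 65500
= 65564

65564


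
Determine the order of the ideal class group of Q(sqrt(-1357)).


K = Q(sqrt(-1357)). d mod 4 = 3, so D = disc(K) = 4d = -5428
h(K) equals the number of primitive reduced positive-definite forms (a, b, c) = a*x^2 + b*x*y + c*y^2 with b^2 - 4ac = D,
where reduced means |b| <= a <= c, with b >= 0 whenever |b| = a or a = c, and primitive means gcd(a, b, c) = 1.
Reduced forces 3a^2 <= |D| = 5428, so 1 <= a <= 42; b must have the parity of D, and c = (b^2 - D)/(4a) must be an integer >= a.
Enumerate a = 1..42, b in [-a, a]:
  a=1: (1, 0, 1357)  [1]
  a=2: (2, 2, 679)  [1]
  a=3..6: none
  a=7: (7, -2, 194), (7, 2, 194)  [2]
  a=8..13: none
  a=14: (14, -2, 97), (14, 2, 97)  [2]
  a=15..18: none
  a=19: (19, -14, 74), (19, 14, 74)  [2]
  a=20..22: none
  a=23: (23, 0, 59)  [1]
  a=24..28: none
  a=29: (29, -16, 49), (29, 16, 49)  [2]
  a=30: none
  a=31: (31, -20, 47), (31, 20, 47)  [2]
  a=32..36: none
  a=37: (37, -14, 38), (37, 14, 38)  [2]
  a=38..40: none
  a=41: (41, 36, 41)  [1]
  a=42: none
Total reduced forms: 1 + 1 + 2 + 2 + 2 + 1 + 2 + 2 + 2 + 1 = 16
h = 16

16


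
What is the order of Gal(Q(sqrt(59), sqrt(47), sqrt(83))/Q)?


The 3 square roots of distinct primes are multiplicatively independent over Q,
so [K:Q] = 2^3 and Gal(K/Q) is isomorphic to (Z/2Z)^3.
|Gal| = 2^3 = 8

8


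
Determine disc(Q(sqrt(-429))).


For K = Q(sqrt(d)) with d squarefree: disc(K) = d if d = 1 mod 4, and disc(K) = 4d if d = 2 or 3 mod 4.
Here d = -429, and d mod 4 = 3.
d = 3 mod 4, not 1 (O_K = Z[sqrt(d)]), so disc(K) = 4d = 4 * (-429) = -1716

-1716


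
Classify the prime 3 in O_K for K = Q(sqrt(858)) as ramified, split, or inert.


K = Q(sqrt(858)). Since d mod 4 = 2, disc(K) = 3432.
Check p | disc: 3432 mod 3 = 0.
p divides disc, so p ramifies: (p) = P^2 with e=2, f=1, g=1.
Therefore p is ramified.

ramified


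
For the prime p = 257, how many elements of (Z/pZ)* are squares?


For prime p, the number of non-zero quadratic residues is (p-1)/2.
= (257-1)/2
= 128

128


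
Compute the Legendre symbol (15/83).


p = 83 is prime, so compute (15/83) with the reciprocity algorithm (Jacobi-symbol steps: pull out 2s via (2/n), flip via reciprocity, reduce):
  reciprocity: (15/83) -> -(83/15)
  reduce: (8/15)
  pull out 2: (2/15) = +1  (since 15 mod 8 = 7)
  pull out 2: (2/15) = +1  (since 15 mod 8 = 7)
  pull out 2: (2/15) = +1  (since 15 mod 8 = 7)
  (1/15) = 1
Product of signs = -1
(15/83) = -1

-1


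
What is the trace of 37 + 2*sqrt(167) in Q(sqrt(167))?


Tr(a + b*sqrt(d)) = (a + b*sqrt(d)) + (a - b*sqrt(d)) = 2a
= 2 * (37)
= 74

74


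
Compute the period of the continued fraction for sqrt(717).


Run the CF algorithm for sqrt(717).
a_0 = floor(sqrt(717)) = 26; set m_0=0, q_0=1.
Recurrence: m' = q*a - m,  q' = (d - m'^2)/q,  a' = floor((a_0 + m')/q').
  step 1: m=26, q=41, a=1
  step 2: m=15, q=12, a=3
  step 3: m=21, q=23, a=2
  step 4: m=25, q=4, a=12
  step 5: m=23, q=47, a=1
  step 6: m=24, q=3, a=16
  step 7: m=24, q=47, a=1
  step 8: m=23, q=4, a=12
  step 9: m=25, q=23, a=2
  step 10: m=21, q=12, a=3
  step 11: m=15, q=41, a=1
  step 12: m=26, q=1, a=52
a_12 = 2*a_0 = 52, so the period closes here.
sqrt(717) = [26; 1, 3, 2, 12, 1, 16, 1, 12, 2, 3, 1, 52]
Period length = 12

12


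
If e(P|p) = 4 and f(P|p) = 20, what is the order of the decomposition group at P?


|D_P| = e * f
= 4 * 20
= 80

80


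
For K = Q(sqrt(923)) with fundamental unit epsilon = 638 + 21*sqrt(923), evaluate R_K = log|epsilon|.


epsilon = 638 + 21*sqrt(923)
= 1275.9992
R = ln(1275.9992)
= 7.1515

7.1515


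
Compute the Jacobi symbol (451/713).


Compute (451/713) via quadratic reciprocity:
  reciprocity: (451/713) -> +(713/451)
  reduce: (262/451)
  pull out 2: (2/451) = -1  (since 451 mod 8 = 3)
  reciprocity: (131/451) -> -(451/131)
  reduce: (58/131)
  pull out 2: (2/131) = -1  (since 131 mod 8 = 3)
  reciprocity: (29/131) -> +(131/29)
  reduce: (15/29)
  reciprocity: (15/29) -> +(29/15)
  reduce: (14/15)
  pull out 2: (2/15) = +1  (since 15 mod 8 = 7)
  reciprocity: (7/15) -> -(15/7)
  reduce: (1/7)
  (1/7) = 1
Product of signs = 1

1


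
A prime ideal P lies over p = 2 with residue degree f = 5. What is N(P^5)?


N(P^a) = p^(a*f)
= 2^(5*5)
= 2^25
= 33554432

33554432


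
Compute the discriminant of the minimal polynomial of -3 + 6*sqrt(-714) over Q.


The element -3 + 6*sqrt(-714) has minimal polynomial:
x^2 + 6*x + 25713
Discriminant = (6)^2 - 4*(25713)
= 36 - 102852
= -102816

-102816


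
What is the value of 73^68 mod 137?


p = 137 is prime and the exponent is (p-1)/2 = 68, so by Euler's criterion 73^68 = (73/137) = +1 or -1 mod 137.
Compute by square-and-multiply:
  68 = 64 + 4 (binary 1000100)
  Repeated squaring mod 137: 73^1 = 73, 73^2 = 123, 73^4 = 59, 73^8 = 56, 73^16 = 122, 73^32 = 88, 73^64 = 72
  73^68 = 73^64 * 73^4 = 72 * 59 mod 137
    72 * 59 = 4248 = 1 mod 137
  73^68 = 1 mod 137
Result 1: 73 is a quadratic residue mod 137.
73^68 mod 137 = 1

1


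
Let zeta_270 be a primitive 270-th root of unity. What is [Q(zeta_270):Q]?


The degree equals Euler's totient phi(270).
270 = 2 * 3^3 * 5
phi(270) = 72

72


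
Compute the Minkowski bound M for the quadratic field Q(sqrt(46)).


d = 46, d mod 4 = 2, so disc(K) = 4d = 184; |disc(K)| = 184
Real quadratic field, so n = 2, s = r2 = 0, r1 = 2
M = (n!/n^n) * (4/pi)^s * sqrt(|disc(K)|) = (2!/2^2) * (4/pi)^0 * sqrt(184)
= 0.5 * 1.000000 * 13.564660
= 6.7823

6.7823


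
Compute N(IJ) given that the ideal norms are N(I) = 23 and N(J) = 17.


N(IJ) = N(I) * N(J)
= 23 * 17
= 391

391


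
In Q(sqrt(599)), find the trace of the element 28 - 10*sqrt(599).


Tr(a + b*sqrt(d)) = (a + b*sqrt(d)) + (a - b*sqrt(d)) = 2a
= 2 * (28)
= 56

56


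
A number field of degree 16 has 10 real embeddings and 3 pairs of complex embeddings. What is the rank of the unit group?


By Dirichlet's unit theorem:
rank = r1 + r2 - 1
= 10 + 3 - 1
= 12

12


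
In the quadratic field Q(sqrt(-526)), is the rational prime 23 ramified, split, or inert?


K = Q(sqrt(-526)). Since d mod 4 = 2, disc(K) = -2104.
Check p | disc: -2104 mod 23 = 12.
p does not divide disc. Compute Legendre symbol (d/p):
3^((23-1)/2) mod 23 = 1
(d/p) = 1, so p splits: (p) = P*P' with e=1, f=1, g=2.
Therefore p is split.

split


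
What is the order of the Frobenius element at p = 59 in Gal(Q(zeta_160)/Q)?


The Frobenius at p in Gal(Q(zeta_n)/Q) = (Z/nZ)* is the class of p, so its order is ord_160(59), the smallest k >= 1 with 59^k = 1 mod 160.
n = 160 = 2^5 * 5, phi(160) = 64; the order divides phi(n).
Divisors of 64: 1, 2, 4, 8, 16, 32, 64
Repeated squaring mod 160: 59^1 = 59, 59^2 = 121, 59^4 = 81, 59^8 = 1, 59^16 = 1, 59^32 = 1, 59^64 = 1
Test divisors in increasing order:
  k=1: 59^1 = 59 mod 160
  k=2: 59^2 = 121 mod 160
  k=4: 59^4 = 81 mod 160
  k=8: 59^8 = 1 mod 160  <- first divisor giving 1
Order = 8

8


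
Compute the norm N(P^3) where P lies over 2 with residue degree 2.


N(P^a) = p^(a*f)
= 2^(3*2)
= 2^6
= 64

64


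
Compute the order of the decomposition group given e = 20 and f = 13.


|D_P| = e * f
= 20 * 13
= 260

260


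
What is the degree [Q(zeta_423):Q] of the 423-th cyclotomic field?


The degree equals Euler's totient phi(423).
423 = 3^2 * 47
phi(423) = 276

276


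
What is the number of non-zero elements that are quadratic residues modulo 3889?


For prime p, the number of non-zero quadratic residues is (p-1)/2.
= (3889-1)/2
= 1944

1944


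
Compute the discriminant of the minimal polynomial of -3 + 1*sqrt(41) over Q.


The element -3 + 1*sqrt(41) has minimal polynomial:
x^2 + 6*x - 32
Discriminant = (6)^2 - 4*(-32)
= 36 + 128
= 164

164


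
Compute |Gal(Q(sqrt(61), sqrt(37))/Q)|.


The 2 square roots of distinct primes are multiplicatively independent over Q,
so [K:Q] = 2^2 and Gal(K/Q) is isomorphic to (Z/2Z)^2.
|Gal| = 2^2 = 4

4


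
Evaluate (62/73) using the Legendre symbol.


p = 73 is prime, so compute (62/73) with the reciprocity algorithm (Jacobi-symbol steps: pull out 2s via (2/n), flip via reciprocity, reduce):
  pull out 2: (2/73) = +1  (since 73 mod 8 = 1)
  reciprocity: (31/73) -> +(73/31)
  reduce: (11/31)
  reciprocity: (11/31) -> -(31/11)
  reduce: (9/11)
  reciprocity: (9/11) -> +(11/9)
  reduce: (2/9)
  pull out 2: (2/9) = +1  (since 9 mod 8 = 1)
  (1/9) = 1
Product of signs = -1
(62/73) = -1

-1


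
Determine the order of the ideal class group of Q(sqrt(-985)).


K = Q(sqrt(-985)). d mod 4 = 3, so D = disc(K) = 4d = -3940
h(K) equals the number of primitive reduced positive-definite forms (a, b, c) = a*x^2 + b*x*y + c*y^2 with b^2 - 4ac = D,
where reduced means |b| <= a <= c, with b >= 0 whenever |b| = a or a = c, and primitive means gcd(a, b, c) = 1.
Reduced forces 3a^2 <= |D| = 3940, so 1 <= a <= 36; b must have the parity of D, and c = (b^2 - D)/(4a) must be an integer >= a.
Enumerate a = 1..36, b in [-a, a]:
  a=1: (1, 0, 985)  [1]
  a=2: (2, 2, 493)  [1]
  a=3..4: none
  a=5: (5, 0, 197)  [1]
  a=6: none
  a=7: (7, -6, 142), (7, 6, 142)  [2]
  a=8..9: none
  a=10: (10, 10, 101)  [1]
  a=11: (11, -8, 91), (11, 8, 91)  [2]
  a=12: none
  a=13: (13, -8, 77), (13, 8, 77)  [2]
  a=14: (14, -6, 71), (14, 6, 71)  [2]
  a=15..16: none
  a=17: (17, -2, 58), (17, 2, 58)  [2]
  a=18..21: none
  a=22: (22, -14, 47), (22, 14, 47)  [2]
  a=23: (23, -4, 43), (23, 4, 43)  [2]
  a=24..25: none
  a=26: (26, -18, 41), (26, 18, 41)  [2]
  a=27..28: none
  a=29: (29, -2, 34), (29, 2, 34)  [2]
  a=30: none
  a=31: (31, -20, 35), (31, 20, 35)  [2]
  a=32..36: none
Total reduced forms: 1 + 1 + 1 + 2 + 1 + 2 + 2 + 2 + 2 + 2 + 2 + 2 + 2 + 2 = 24
h = 24

24


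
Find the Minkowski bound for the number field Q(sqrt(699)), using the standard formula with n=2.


d = 699, d mod 4 = 3, so disc(K) = 4d = 2796; |disc(K)| = 2796
Real quadratic field, so n = 2, s = r2 = 0, r1 = 2
M = (n!/n^n) * (4/pi)^s * sqrt(|disc(K)|) = (2!/2^2) * (4/pi)^0 * sqrt(2796)
= 0.5 * 1.000000 * 52.877216
= 26.4386

26.4386


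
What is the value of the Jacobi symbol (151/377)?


Compute (151/377) via quadratic reciprocity:
  reciprocity: (151/377) -> +(377/151)
  reduce: (75/151)
  reciprocity: (75/151) -> -(151/75)
  reduce: (1/75)
  (1/75) = 1
Product of signs = -1

-1


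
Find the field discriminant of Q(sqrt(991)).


For K = Q(sqrt(d)) with d squarefree: disc(K) = d if d = 1 mod 4, and disc(K) = 4d if d = 2 or 3 mod 4.
Here d = 991, and d mod 4 = 3.
d = 3 mod 4, not 1 (O_K = Z[sqrt(d)]), so disc(K) = 4d = 4 * (991) = 3964

3964


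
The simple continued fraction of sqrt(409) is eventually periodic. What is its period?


Run the CF algorithm for sqrt(409).
a_0 = floor(sqrt(409)) = 20; set m_0=0, q_0=1.
Recurrence: m' = q*a - m,  q' = (d - m'^2)/q,  a' = floor((a_0 + m')/q').
  step 1: m=20, q=9, a=4
  step 2: m=16, q=17, a=2
  step 3: m=18, q=5, a=7
  step 4: m=17, q=24, a=1
  step 5: m=7, q=15, a=1
  step 6: m=8, q=23, a=1
  step 7: m=15, q=8, a=4
  step 8: m=17, q=15, a=2
  step 9: m=13, q=16, a=2
  step 10: m=19, q=3, a=13
  step 11: m=20, q=3, a=13
  step 12: m=19, q=16, a=2
  step 13: m=13, q=15, a=2
  step 14: m=17, q=8, a=4
  step 15: m=15, q=23, a=1
  step 16: m=8, q=15, a=1
  step 17: m=7, q=24, a=1
  step 18: m=17, q=5, a=7
  step 19: m=18, q=17, a=2
  step 20: m=16, q=9, a=4
  step 21: m=20, q=1, a=40
a_21 = 2*a_0 = 40, so the period closes here.
sqrt(409) = [20; 4, 2, 7, 1, 1, 1, 4, 2, 2, 13, 13, 2, 2, 4, 1, 1, 1, 7, 2, 4, 40]
Period length = 21

21


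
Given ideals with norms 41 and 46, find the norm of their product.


N(IJ) = N(I) * N(J)
= 41 * 46
= 1886

1886


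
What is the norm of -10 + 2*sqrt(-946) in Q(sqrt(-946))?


N(a + b*sqrt(d)) = a^2 - d*b^2
= (-10)^2 - (-946)*(2)^2
= 100 + 3784
= 3884

3884


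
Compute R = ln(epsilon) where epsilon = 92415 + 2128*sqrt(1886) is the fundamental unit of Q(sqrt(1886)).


epsilon = 92415 + 2128*sqrt(1886)
= 184830.0000
R = ln(184830.0000)
= 12.1272

12.1272


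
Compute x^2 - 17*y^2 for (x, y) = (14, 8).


x^2 - d*y^2
= 14^2 - 17*8^2
= 196 - 1088
= -892

-892


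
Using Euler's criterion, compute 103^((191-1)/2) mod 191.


p = 191 is prime and the exponent is (p-1)/2 = 95, so by Euler's criterion 103^95 = (103/191) = +1 or -1 mod 191.
Compute by square-and-multiply:
  95 = 64 + 16 + 8 + 4 + 2 + 1 (binary 1011111)
  Repeated squaring mod 191: 103^1 = 103, 103^2 = 104, 103^4 = 120, 103^8 = 75, 103^16 = 86, 103^32 = 138, 103^64 = 135
  103^95 = 103^64 * 103^16 * 103^8 * 103^4 * 103^2 * 103^1 = 135 * 86 * 75 * 120 * 104 * 103 mod 191
    135 * 86 = 11610 = 150 mod 191
    150 * 75 = 11250 = 172 mod 191
    172 * 120 = 20640 = 12 mod 191
    12 * 104 = 1248 = 102 mod 191
    102 * 103 = 10506 = 1 mod 191
  103^95 = 1 mod 191
Result 1: 103 is a quadratic residue mod 191.
103^95 mod 191 = 1

1


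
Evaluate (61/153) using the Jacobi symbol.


Compute (61/153) via quadratic reciprocity:
  reciprocity: (61/153) -> +(153/61)
  reduce: (31/61)
  reciprocity: (31/61) -> +(61/31)
  reduce: (30/31)
  pull out 2: (2/31) = +1  (since 31 mod 8 = 7)
  reciprocity: (15/31) -> -(31/15)
  reduce: (1/15)
  (1/15) = 1
Product of signs = -1

-1


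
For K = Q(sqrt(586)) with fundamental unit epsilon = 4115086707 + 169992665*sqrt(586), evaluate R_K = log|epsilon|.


epsilon = 4115086707 + 169992665*sqrt(586)
= 8.2302e+09
R = ln(8.2302e+09)
= 22.8311

22.8311


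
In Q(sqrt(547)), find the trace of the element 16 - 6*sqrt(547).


Tr(a + b*sqrt(d)) = (a + b*sqrt(d)) + (a - b*sqrt(d)) = 2a
= 2 * (16)
= 32

32


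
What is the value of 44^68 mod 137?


p = 137 is prime and the exponent is (p-1)/2 = 68, so by Euler's criterion 44^68 = (44/137) = +1 or -1 mod 137.
Compute by square-and-multiply:
  68 = 64 + 4 (binary 1000100)
  Repeated squaring mod 137: 44^1 = 44, 44^2 = 18, 44^4 = 50, 44^8 = 34, 44^16 = 60, 44^32 = 38, 44^64 = 74
  44^68 = 44^64 * 44^4 = 74 * 50 mod 137
    74 * 50 = 3700 = 1 mod 137
  44^68 = 1 mod 137
Result 1: 44 is a quadratic residue mod 137.
44^68 mod 137 = 1

1


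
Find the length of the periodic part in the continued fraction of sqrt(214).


Run the CF algorithm for sqrt(214).
a_0 = floor(sqrt(214)) = 14; set m_0=0, q_0=1.
Recurrence: m' = q*a - m,  q' = (d - m'^2)/q,  a' = floor((a_0 + m')/q').
  step 1: m=14, q=18, a=1
  step 2: m=4, q=11, a=1
  step 3: m=7, q=15, a=1
  step 4: m=8, q=10, a=2
  step 5: m=12, q=7, a=3
  step 6: m=9, q=19, a=1
  step 7: m=10, q=6, a=4
  step 8: m=14, q=3, a=9
  step 9: m=13, q=15, a=1
  step 10: m=2, q=14, a=1
  step 11: m=12, q=5, a=5
  step 12: m=13, q=9, a=3
  step 13: m=14, q=2, a=14
  step 14: m=14, q=9, a=3
  step 15: m=13, q=5, a=5
  step 16: m=12, q=14, a=1
  step 17: m=2, q=15, a=1
  step 18: m=13, q=3, a=9
  step 19: m=14, q=6, a=4
  step 20: m=10, q=19, a=1
  step 21: m=9, q=7, a=3
  step 22: m=12, q=10, a=2
  step 23: m=8, q=15, a=1
  step 24: m=7, q=11, a=1
  step 25: m=4, q=18, a=1
  step 26: m=14, q=1, a=28
a_26 = 2*a_0 = 28, so the period closes here.
sqrt(214) = [14; 1, 1, 1, 2, 3, 1, 4, 9, 1, 1, 5, 3, 14, 3, 5, 1, 1, 9, 4, 1, 3, 2, 1, 1, 1, 28]
Period length = 26

26


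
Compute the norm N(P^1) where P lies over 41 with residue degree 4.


N(P^a) = p^(a*f)
= 41^(1*4)
= 41^4
= 2825761

2825761


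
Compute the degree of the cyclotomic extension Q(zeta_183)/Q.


The degree equals Euler's totient phi(183).
183 = 3 * 61
phi(183) = 120

120


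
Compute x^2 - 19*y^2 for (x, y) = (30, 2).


x^2 - d*y^2
= 30^2 - 19*2^2
= 900 - 76
= 824

824


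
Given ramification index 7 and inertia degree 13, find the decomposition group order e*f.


|D_P| = e * f
= 7 * 13
= 91

91


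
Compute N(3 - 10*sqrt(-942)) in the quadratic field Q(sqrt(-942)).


N(a + b*sqrt(d)) = a^2 - d*b^2
= (3)^2 - (-942)*(-10)^2
= 9 + 94200
= 94209

94209


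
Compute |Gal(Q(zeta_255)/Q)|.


|Gal(Q(zeta_255)/Q)| = phi(255)
= 128

128


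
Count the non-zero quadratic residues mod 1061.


For prime p, the number of non-zero quadratic residues is (p-1)/2.
= (1061-1)/2
= 530

530


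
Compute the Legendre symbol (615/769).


p = 769 is prime, so compute (615/769) with the reciprocity algorithm (Jacobi-symbol steps: pull out 2s via (2/n), flip via reciprocity, reduce):
  reciprocity: (615/769) -> +(769/615)
  reduce: (154/615)
  pull out 2: (2/615) = +1  (since 615 mod 8 = 7)
  reciprocity: (77/615) -> +(615/77)
  reduce: (76/77)
  pull out 2: (2/77) = -1  (since 77 mod 8 = 5)
  pull out 2: (2/77) = -1  (since 77 mod 8 = 5)
  reciprocity: (19/77) -> +(77/19)
  reduce: (1/19)
  (1/19) = 1
Product of signs = 1
(615/769) = 1

1


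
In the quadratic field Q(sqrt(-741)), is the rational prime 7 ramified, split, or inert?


K = Q(sqrt(-741)). Since d mod 4 = 3, disc(K) = -2964.
Check p | disc: -2964 mod 7 = 4.
p does not divide disc. Compute Legendre symbol (d/p):
1^((7-1)/2) mod 7 = 1
(d/p) = 1, so p splits: (p) = P*P' with e=1, f=1, g=2.
Therefore p is split.

split


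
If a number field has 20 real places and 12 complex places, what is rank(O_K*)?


By Dirichlet's unit theorem:
rank = r1 + r2 - 1
= 20 + 12 - 1
= 31

31


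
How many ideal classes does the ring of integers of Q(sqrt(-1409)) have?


K = Q(sqrt(-1409)). d mod 4 = 3, so D = disc(K) = 4d = -5636
h(K) equals the number of primitive reduced positive-definite forms (a, b, c) = a*x^2 + b*x*y + c*y^2 with b^2 - 4ac = D,
where reduced means |b| <= a <= c, with b >= 0 whenever |b| = a or a = c, and primitive means gcd(a, b, c) = 1.
Reduced forces 3a^2 <= |D| = 5636, so 1 <= a <= 43; b must have the parity of D, and c = (b^2 - D)/(4a) must be an integer >= a.
Enumerate a = 1..43, b in [-a, a]:
  a=1: (1, 0, 1409)  [1]
  a=2: (2, 2, 705)  [1]
  a=3: (3, -2, 470), (3, 2, 470)  [2]
  a=4: none
  a=5: (5, -2, 282), (5, 2, 282)  [2]
  a=6: (6, -2, 235), (6, 2, 235)  [2]
  a=7..8: none
  a=9: (9, -4, 157), (9, 4, 157)  [2]
  a=10: (10, -2, 141), (10, 2, 141)  [2]
  a=11..14: none
  a=15: (15, -8, 95), (15, -2, 94), (15, 2, 94), (15, 8, 95)  [4]
  a=16: none
  a=17: (17, -12, 85), (17, 12, 85)  [2]
  a=18: (18, -14, 81), (18, 14, 81)  [2]
  a=19: (19, -8, 75), (19, 8, 75)  [2]
  a=20..24: none
  a=25: (25, -8, 57), (25, 8, 57)  [2]
  a=26: none
  a=27: (27, -14, 54), (27, 14, 54)  [2]
  a=28..29: none
  a=30: (30, -22, 51), (30, -2, 47), (30, 2, 47), (30, 22, 51)  [4]
  a=31..33: none
  a=34: (34, -22, 45), (34, 22, 45)  [2]
  a=35..36: none
  a=37: (37, -32, 45), (37, 32, 45)  [2]
  a=38: (38, -30, 43), (38, 30, 43)  [2]
  a=39..43: none
Total reduced forms: 1 + 1 + 2 + 2 + 2 + 2 + 2 + 4 + 2 + 2 + 2 + 2 + 2 + 4 + 2 + 2 + 2 = 36
h = 36

36


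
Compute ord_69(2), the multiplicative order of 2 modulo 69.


We want ord_69(2), the smallest k >= 1 with 2^k = 1 mod 69.
n = 69 = 3 * 23, phi(69) = 44; the order divides phi(n).
Divisors of 44: 1, 2, 4, 11, 22, 44
Repeated squaring mod 69: 2^1 = 2, 2^2 = 4, 2^4 = 16, 2^8 = 49, 2^16 = 55, 2^32 = 58
Test divisors in increasing order:
  k=1: 2^1 = 2 mod 69
  k=2: 2^2 = 4 mod 69
  k=4: 2^4 = 16 mod 69
  k=11: 2^11 = 49 * 4 * 2 = 47 mod 69
  k=22: 2^22 = 55 * 16 * 4 = 1 mod 69  <- first divisor giving 1
Order = 22

22
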